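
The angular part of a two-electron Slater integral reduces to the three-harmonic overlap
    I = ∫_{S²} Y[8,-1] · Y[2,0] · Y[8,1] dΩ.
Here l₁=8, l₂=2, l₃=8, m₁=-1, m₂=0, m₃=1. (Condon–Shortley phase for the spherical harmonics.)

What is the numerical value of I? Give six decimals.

m-sum 0 ✓  L=18 even ✓  6≤8≤10 ✓
Π(2lᵢ+1) = 17×5×17 = 1445
triangle coeff Δ(8,2,8) = 1/348840
Σ_t [0,2]: t=0:+1/116121600 t=1:−1/25401600 t=2:+1/116121600 = -1/45158400
(3j)²=24/1615 [(8 2 8; 0 0 0)], sign=-1
Σ_t [0,2]: t=0:+1/174182400 t=1:−1/29030400 t=2:+1/101606400 = -23/1219276800
(3j)²=529/38760 [(8 2 8; -1 0 1)], sign=+1
⇒ 4πI² = 529/1805
I = (-1)√(529/1805/(4π)) = -0.15271592

-0.152716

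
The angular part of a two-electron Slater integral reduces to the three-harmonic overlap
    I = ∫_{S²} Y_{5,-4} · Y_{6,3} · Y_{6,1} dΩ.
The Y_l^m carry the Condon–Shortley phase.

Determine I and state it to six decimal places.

0.000000

l₁+l₂+l₃=17 is odd: 3j(l;000)=0 ⇒ I=0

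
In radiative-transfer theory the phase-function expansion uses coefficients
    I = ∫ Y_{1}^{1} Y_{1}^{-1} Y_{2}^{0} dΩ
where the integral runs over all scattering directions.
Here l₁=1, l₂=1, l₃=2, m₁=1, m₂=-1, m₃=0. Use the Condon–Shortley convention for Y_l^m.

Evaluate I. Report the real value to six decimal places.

0.126157

m-sum 0 ✓  L=4 even ✓  0≤2≤2 ✓
Π(2lᵢ+1) = 3×3×5 = 45
triangle coeff Δ(1,1,2) = 1/30
Σ_t [0,0]: t=0:+1/1 = 1/1
(3j)²=2/15 [(1 1 2; 0 0 0)], sign=+1
Σ_t [0,0]: t=0:+1/4 = 1/4
(3j)²=1/30 [(1 1 2; 1 -1 0)], sign=+1
⇒ 4πI² = 1/5
I = (+1)√(1/5/(4π)) = 0.12615663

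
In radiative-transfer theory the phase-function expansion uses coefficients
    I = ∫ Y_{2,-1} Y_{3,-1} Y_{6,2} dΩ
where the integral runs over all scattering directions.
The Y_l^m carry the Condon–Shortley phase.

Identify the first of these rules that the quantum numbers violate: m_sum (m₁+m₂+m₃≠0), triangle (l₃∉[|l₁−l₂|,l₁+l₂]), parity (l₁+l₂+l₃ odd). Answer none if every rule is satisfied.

triangle

Σmᵢ = 0  ✓
l₃∈[|l₁−l₂|,l₁+l₂]=[1,5], have l₃=6  ✗
Σlᵢ = 11 ⇒ odd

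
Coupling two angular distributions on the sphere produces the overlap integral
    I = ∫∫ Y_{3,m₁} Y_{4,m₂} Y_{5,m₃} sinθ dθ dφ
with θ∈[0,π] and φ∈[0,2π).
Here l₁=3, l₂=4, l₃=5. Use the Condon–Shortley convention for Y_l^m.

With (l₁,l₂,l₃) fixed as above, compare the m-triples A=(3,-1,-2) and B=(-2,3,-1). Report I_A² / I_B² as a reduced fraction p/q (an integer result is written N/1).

150/121

Shared (l₁,l₂,l₃)=(3,4,5): N and (l;000)² cancel in I_A²/I_B².
A: Δ = 2!·4!·6!/13! = 1/180180; Racah Σ t=0..0: t=0:+1/1728 = 1/1728; ⇒ 3j(3 4 5; 3 -1 -2)² = 25/858, sgn -1
B: Δ = 2!·4!·6!/13! = 1/180180; Racah Σ t=1..2: t=1:−1/17280 t=2:+1/1440 = 11/17280; ⇒ 3j(3 4 5; -2 3 -1)² = 11/468, sgn +1
I_A²/I_B² = (25/858)/(11/468) = 150/121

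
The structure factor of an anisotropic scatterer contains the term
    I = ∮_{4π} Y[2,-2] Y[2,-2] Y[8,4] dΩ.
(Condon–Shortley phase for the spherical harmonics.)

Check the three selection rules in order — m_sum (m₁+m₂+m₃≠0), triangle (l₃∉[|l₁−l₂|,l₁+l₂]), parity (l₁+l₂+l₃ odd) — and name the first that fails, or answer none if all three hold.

triangle

m₁+m₂+m₃ = -2 − 2 + 4 = 0  ✓
triangle: |2−2|=0 ≤ l₃=8 ≤ 2+2=4  ✗
parity: l₁+l₂+l₃ = 12 is even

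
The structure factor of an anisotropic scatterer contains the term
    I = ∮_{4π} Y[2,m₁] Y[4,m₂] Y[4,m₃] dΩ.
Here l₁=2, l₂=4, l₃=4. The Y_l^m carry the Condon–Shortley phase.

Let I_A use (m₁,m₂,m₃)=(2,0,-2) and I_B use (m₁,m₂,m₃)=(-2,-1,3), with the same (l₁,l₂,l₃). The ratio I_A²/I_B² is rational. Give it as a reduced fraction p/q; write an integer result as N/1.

Shared (l₁,l₂,l₃)=(2,4,4): N and (l;000)² cancel in I_A²/I_B².
A: Δ = 2!·2!·6!/11! = 1/13860; Racah Σ t=0..0: t=0:+1/192 = 1/192; ⇒ 3j(2 4 4; 2 0 -2)² = 3/77, sgn +1
B: Δ = 2!·2!·6!/11! = 1/13860; Racah Σ t=2..2: t=2:+1/480 = 1/480; ⇒ 3j(2 4 4; -2 -1 3)² = 3/110, sgn -1
I_A²/I_B² = (3/77)/(3/110) = 10/7

10/7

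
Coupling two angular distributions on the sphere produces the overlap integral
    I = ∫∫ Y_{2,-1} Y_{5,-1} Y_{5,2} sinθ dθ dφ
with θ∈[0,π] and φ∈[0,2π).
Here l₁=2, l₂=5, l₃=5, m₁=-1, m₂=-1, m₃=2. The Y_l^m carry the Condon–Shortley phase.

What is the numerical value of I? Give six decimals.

0.104819

m-sum 0 ✓  L=12 even ✓  3≤5≤7 ✓
Π(2lᵢ+1) = 5×11×11 = 605
triangle coeff Δ(2,5,5) = 1/38610
Σ_t [0,2]: t=0:+1/2880 t=1:−1/576 t=2:+1/2880 = -1/960
(3j)²=10/429 [(2 5 5; 0 0 0)], sign=+1
Σ_t [1,2]: t=1:−1/1440 t=2:+1/2880 = -1/2880
(3j)²=7/715 [(2 5 5; -1 -1 2)], sign=+1
⇒ 4πI² = 70/507
I = (+1)√(70/507/(4π)) = 0.10481902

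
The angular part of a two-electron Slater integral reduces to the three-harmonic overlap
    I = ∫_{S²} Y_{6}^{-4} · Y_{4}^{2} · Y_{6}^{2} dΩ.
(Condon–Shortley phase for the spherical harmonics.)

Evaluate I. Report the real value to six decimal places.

0.060095

Rules hold: Σm=0, L=16 even, 2≤6≤10.
N = 13·9·13 = 1521
Δ = 4!·8!·4!/17! = 1/15315300
Racah Σ t=0..4: t=0:+1/829440 t=1:−1/25920 t=2:+1/9216 t=3:−1/25920 t=4:+1/829440 = 7/207360
⇒ 3j(6 4 6; 0 0 0)² = 28/2431, sgn +1
Racah Σ t=2..4: t=2:+1/3870720 t=3:−1/181440 t=4:+1/138240 = 23/11612160
⇒ 3j(6 4 6; -4 2 2)² = 529/204204, sgn +1
4πI² = N·(3j₀)²·(3jₘ)² = 1587/34969
I = +1·√(0.0453831/4π) = 0.06009550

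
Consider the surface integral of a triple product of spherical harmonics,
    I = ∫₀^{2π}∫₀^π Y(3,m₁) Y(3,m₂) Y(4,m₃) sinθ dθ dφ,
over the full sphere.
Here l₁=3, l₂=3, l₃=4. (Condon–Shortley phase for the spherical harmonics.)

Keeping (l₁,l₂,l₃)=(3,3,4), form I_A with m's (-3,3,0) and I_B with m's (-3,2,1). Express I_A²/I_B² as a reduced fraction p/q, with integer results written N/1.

Shared (l₁,l₂,l₃)=(3,3,4): N and (l;000)² cancel in I_A²/I_B².
A: Δ = 2!·4!·4!/11! = 1/34650; Racah Σ t=2..2: t=2:+1/1152 = 1/1152; ⇒ 3j(3 3 4; -3 3 0)² = 1/154, sgn +1
B: Δ = 2!·4!·4!/11! = 1/34650; Racah Σ t=2..2: t=2:+1/288 = 1/288; ⇒ 3j(3 3 4; -3 2 1)² = 5/231, sgn -1
I_A²/I_B² = (1/154)/(5/231) = 3/10

3/10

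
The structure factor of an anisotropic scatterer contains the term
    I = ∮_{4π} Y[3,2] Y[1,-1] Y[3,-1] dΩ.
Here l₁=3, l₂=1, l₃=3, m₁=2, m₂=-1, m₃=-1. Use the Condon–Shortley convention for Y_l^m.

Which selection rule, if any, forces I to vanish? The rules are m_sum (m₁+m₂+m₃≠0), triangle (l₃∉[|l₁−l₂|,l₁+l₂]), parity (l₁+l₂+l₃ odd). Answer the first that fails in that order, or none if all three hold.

Σmᵢ = 0  ✓
l₃∈[|l₁−l₂|,l₁+l₂]=[2,4], have l₃=3  ✓
Σlᵢ = 7 ⇒ odd  ✗

parity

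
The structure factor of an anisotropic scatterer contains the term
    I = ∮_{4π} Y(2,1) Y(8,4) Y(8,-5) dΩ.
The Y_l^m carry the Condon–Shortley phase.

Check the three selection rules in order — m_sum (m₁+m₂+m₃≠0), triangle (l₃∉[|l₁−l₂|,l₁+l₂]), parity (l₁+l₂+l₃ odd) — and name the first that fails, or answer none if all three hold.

none

azimuthal sum: 1 + 4 − 5 = 0  ✓
6 ≤ 8 ≤ 10 (triangle on l)  ✓
L = 2 + 8 + 8 = 18 (even)  ✓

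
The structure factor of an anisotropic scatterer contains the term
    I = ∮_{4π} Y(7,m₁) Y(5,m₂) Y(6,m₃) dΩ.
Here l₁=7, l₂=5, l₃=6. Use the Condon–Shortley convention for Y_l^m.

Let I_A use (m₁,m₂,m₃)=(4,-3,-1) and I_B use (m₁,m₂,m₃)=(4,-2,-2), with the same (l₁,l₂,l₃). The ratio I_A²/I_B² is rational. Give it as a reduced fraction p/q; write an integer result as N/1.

Same 7,5,6: normalisation and zero-m 3j drop out of the ratio.
A: Δ: 6! 8! 4! / 19! → 1/174594420; sum: t=0:+1/2073600 t=1:−1/1036800 t=2:+1/5806080 = -1/3225600; 3j²(7 5 6; 4 -3 -1) = Δ·Π!·Σ² = 27/4199  (sign +1)
B: Δ: 6! 8! 4! / 19! → 1/174594420; sum: t=0:+1/3110400 t=1:−1/691200 t=2:+1/1451520 t=3:−1/34836480 = -1/2150400; 3j²(7 5 6; 4 -2 -2) = Δ·Π!·Σ² = 729/83980  (sign -1)
I_A²/I_B² = (27/4199)/(729/83980) = 20/27

20/27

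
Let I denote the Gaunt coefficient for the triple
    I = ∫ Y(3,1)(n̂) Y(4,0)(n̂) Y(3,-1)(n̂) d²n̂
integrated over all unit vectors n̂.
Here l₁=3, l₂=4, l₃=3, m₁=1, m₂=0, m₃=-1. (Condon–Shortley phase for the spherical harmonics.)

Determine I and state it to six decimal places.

m-sum 0 ✓  L=10 even ✓  1≤3≤7 ✓
Π(2lᵢ+1) = 7×9×7 = 441
triangle coeff Δ(3,4,3) = 1/34650
Σ_t [1,3]: t=1:−1/72 t=2:+1/16 t=3:−1/72 = 5/144
(3j)²=2/77 [(3 4 3; 0 0 0)], sign=-1
Σ_t [0,2]: t=0:+1/1152 t=1:−1/36 t=2:+1/32 = 5/1152
(3j)²=1/1386 [(3 4 3; 1 0 -1)], sign=+1
⇒ 4πI² = 1/121
I = (-1)√(1/121/(4π)) = -0.02564498

-0.025645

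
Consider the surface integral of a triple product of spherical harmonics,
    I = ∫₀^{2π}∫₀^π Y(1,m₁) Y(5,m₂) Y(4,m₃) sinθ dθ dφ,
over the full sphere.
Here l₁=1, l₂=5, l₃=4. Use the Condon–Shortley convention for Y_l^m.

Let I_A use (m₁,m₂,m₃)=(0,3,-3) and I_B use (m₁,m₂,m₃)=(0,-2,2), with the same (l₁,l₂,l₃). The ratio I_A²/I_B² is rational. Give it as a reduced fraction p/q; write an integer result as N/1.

l's match ⇒ only the (l;m) 3-j factors differ between A and B.
A: triangle coeff Δ(1,5,4) = 1/495; Σ_t [1,1]: t=1:−1/5040 = -1/5040; (3j)²=16/495 [(1 5 4; 0 3 -3)], sign=+1
B: triangle coeff Δ(1,5,4) = 1/495; Σ_t [1,1]: t=1:−1/1440 = -1/1440; (3j)²=7/165 [(1 5 4; 0 -2 2)], sign=-1
I_A²/I_B² = (16/495)/(7/165) = 16/21

16/21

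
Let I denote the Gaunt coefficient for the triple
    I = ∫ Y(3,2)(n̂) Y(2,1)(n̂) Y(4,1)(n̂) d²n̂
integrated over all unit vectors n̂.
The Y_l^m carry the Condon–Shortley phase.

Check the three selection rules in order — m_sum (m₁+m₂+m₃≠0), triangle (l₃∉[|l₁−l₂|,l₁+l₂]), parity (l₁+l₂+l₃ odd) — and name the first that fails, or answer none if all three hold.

m_sum

azimuthal sum: 2 + 1 + 1 = 4  ✗
1 ≤ 4 ≤ 5 (triangle on l)
L = 3 + 2 + 4 = 9 (odd)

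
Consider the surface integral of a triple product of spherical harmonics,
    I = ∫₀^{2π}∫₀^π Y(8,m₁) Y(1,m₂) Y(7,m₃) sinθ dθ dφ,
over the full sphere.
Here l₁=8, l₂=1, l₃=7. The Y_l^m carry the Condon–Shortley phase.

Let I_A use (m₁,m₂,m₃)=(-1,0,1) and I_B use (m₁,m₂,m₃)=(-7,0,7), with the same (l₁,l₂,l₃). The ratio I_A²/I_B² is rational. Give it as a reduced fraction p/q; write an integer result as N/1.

21/5

Shared (l₁,l₂,l₃)=(8,1,7): N and (l;000)² cancel in I_A²/I_B².
A: Δ = 2!·14!·0!/17! = 1/2040; Racah Σ t=1..1: t=1:−1/29030400 = -1/29030400; ⇒ 3j(8 1 7; -1 0 1)² = 21/680, sgn -1
B: Δ = 2!·14!·0!/17! = 1/2040; Racah Σ t=1..1: t=1:−1/87178291200 = -1/87178291200; ⇒ 3j(8 1 7; -7 0 7)² = 1/136, sgn -1
I_A²/I_B² = (21/680)/(1/136) = 21/5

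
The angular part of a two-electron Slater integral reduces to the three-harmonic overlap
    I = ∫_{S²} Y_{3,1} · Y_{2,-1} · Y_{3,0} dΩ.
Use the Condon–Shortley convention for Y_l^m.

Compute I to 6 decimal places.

Checks pass: Σm=0; 8 even; l₃=3∈[1,5].
(2·3+1)(2·2+1)(2·3+1) = 245
Δ: 2! 4! 2! / 9! → 1/3780
sum: t=0:+1/24 t=1:−1/4 t=2:+1/24 = -1/6
3j²(3 2 3; 0 0 0) = Δ·Π!·Σ² = 4/105  (sign +1)
sum: t=0:+1/8 t=1:−1/12 = 1/24
3j²(3 2 3; 1 -1 0) = Δ·Π!·Σ² = 1/210  (sign -1)
combine: 4πI² = 245·4/105·1/210 = 2/45
take √, sign -1: I = -0.05947080

-0.059471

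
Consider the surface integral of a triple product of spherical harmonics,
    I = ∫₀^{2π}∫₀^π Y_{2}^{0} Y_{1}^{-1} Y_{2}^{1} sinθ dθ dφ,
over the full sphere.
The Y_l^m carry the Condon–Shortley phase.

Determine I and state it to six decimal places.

l₁+l₂+l₃=5 is odd: 3j(l;000)=0 ⇒ I=0

0.000000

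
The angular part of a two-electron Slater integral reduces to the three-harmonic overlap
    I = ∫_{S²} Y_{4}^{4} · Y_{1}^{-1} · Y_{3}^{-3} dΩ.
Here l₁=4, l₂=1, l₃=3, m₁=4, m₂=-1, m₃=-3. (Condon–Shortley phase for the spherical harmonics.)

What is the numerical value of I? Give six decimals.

Rules hold: Σm=0, L=8 even, 3≤3≤5.
N = 9·3·7 = 189
Δ = 2!·6!·0!/9! = 1/252
Racah Σ t=1..1: t=1:−1/36 = -1/36
⇒ 3j(4 1 3; 0 0 0)² = 4/63, sgn +1
Racah Σ t=0..0: t=0:+1/1440 = 1/1440
⇒ 3j(4 1 3; 4 -1 -3)² = 1/9, sgn +1
4πI² = N·(3j₀)²·(3jₘ)² = 4/3
I = +1·√(1.33333/4π) = 0.32573501

0.325735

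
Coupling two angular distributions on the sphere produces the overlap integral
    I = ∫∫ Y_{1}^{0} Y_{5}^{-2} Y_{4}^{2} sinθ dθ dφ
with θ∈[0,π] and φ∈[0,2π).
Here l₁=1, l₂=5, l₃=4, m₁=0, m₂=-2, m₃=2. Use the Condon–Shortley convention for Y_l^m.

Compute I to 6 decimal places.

0.225034

m-sum 0 ✓  L=10 even ✓  4≤4≤6 ✓
Π(2lᵢ+1) = 3×11×9 = 297
triangle coeff Δ(1,5,4) = 1/495
Σ_t [1,1]: t=1:−1/576 = -1/576
(3j)²=5/99 [(1 5 4; 0 0 0)], sign=-1
Σ_t [1,1]: t=1:−1/1440 = -1/1440
(3j)²=7/165 [(1 5 4; 0 -2 2)], sign=-1
⇒ 4πI² = 7/11
I = (+1)√(7/11/(4π)) = 0.22503380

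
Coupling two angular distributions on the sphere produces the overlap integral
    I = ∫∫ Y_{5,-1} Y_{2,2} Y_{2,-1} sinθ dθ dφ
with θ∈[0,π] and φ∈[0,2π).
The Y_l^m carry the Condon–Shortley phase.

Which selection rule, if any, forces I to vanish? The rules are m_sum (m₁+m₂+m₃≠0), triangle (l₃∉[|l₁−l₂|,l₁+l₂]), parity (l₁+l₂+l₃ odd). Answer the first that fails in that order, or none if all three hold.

triangle

m₁+m₂+m₃ = -1 + 2 − 1 = 0  ✓
triangle: |5−2|=3 ≤ l₃=2 ≤ 5+2=7  ✗
parity: l₁+l₂+l₃ = 9 is odd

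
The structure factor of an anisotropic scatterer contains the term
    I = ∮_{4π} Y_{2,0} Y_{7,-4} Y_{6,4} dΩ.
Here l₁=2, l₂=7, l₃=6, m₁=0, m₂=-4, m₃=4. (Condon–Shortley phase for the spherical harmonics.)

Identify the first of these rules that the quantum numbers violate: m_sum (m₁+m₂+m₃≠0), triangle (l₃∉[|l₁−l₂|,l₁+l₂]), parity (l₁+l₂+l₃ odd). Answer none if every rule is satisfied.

parity

azimuthal sum: 0 − 4 + 4 = 0  ✓
5 ≤ 6 ≤ 9 (triangle on l)  ✓
L = 2 + 7 + 6 = 15 (odd)  ✗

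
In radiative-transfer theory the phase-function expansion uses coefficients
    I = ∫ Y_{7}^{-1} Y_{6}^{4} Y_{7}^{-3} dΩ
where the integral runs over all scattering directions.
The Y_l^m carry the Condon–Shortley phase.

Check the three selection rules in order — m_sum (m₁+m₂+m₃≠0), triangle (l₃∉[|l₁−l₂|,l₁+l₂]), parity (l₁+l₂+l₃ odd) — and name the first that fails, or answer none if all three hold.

none

azimuthal sum: -1 + 4 − 3 = 0  ✓
1 ≤ 7 ≤ 13 (triangle on l)  ✓
L = 7 + 6 + 7 = 20 (even)  ✓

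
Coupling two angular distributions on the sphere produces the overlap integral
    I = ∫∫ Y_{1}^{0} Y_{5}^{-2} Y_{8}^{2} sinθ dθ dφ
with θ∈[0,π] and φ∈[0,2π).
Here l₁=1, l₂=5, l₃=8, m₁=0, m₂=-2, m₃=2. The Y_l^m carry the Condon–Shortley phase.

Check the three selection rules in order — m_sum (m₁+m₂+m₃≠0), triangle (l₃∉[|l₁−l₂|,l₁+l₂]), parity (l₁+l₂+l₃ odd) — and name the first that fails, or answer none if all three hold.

Σmᵢ = 0  ✓
l₃∈[|l₁−l₂|,l₁+l₂]=[4,6], have l₃=8  ✗
Σlᵢ = 14 ⇒ even

triangle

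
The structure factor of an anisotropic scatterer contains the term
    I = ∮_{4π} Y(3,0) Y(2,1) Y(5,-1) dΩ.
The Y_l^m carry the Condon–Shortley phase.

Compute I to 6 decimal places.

m-sum 0 ✓  L=10 even ✓  1≤5≤5 ✓
Π(2lᵢ+1) = 7×5×11 = 385
triangle coeff Δ(3,2,5) = 1/2310
Σ_t [0,0]: t=0:+1/144 = 1/144
(3j)²=10/231 [(3 2 5; 0 0 0)], sign=-1
Σ_t [0,0]: t=0:+1/216 = 1/216
(3j)²=8/231 [(3 2 5; 0 1 -1)], sign=+1
⇒ 4πI² = 400/693
I = (-1)√(400/693/(4π)) = -0.21431790

-0.214318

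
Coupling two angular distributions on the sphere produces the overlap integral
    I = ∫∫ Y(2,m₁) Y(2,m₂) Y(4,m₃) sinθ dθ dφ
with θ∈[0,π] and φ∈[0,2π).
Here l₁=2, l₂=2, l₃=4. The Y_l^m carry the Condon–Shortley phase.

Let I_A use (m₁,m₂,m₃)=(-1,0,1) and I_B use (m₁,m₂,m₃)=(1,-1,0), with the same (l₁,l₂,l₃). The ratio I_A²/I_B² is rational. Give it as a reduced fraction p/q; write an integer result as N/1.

15/8

Shared (l₁,l₂,l₃)=(2,2,4): N and (l;000)² cancel in I_A²/I_B².
A: Δ = 0!·4!·4!/9! = 1/630; Racah Σ t=0..0: t=0:+1/24 = 1/24; ⇒ 3j(2 2 4; -1 0 1)² = 1/21, sgn -1
B: Δ = 0!·4!·4!/9! = 1/630; Racah Σ t=0..0: t=0:+1/36 = 1/36; ⇒ 3j(2 2 4; 1 -1 0)² = 8/315, sgn +1
I_A²/I_B² = (1/21)/(8/315) = 15/8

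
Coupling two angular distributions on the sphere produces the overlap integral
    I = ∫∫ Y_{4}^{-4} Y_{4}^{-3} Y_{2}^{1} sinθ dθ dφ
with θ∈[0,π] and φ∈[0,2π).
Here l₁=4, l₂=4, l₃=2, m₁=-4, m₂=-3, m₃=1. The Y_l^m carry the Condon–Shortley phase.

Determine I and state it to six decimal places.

0.000000

m-sum = -4 − 3 + 1 = -6 ≠ 0 ⇒ I = 0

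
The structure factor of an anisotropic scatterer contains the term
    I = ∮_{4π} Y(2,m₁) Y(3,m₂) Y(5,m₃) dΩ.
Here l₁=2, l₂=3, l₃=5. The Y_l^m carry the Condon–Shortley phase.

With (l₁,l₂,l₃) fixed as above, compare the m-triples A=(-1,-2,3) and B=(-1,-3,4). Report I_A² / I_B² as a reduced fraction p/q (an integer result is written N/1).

l's match ⇒ only the (l;m) 3-j factors differ between A and B.
A: triangle coeff Δ(2,3,5) = 1/2310; Σ_t [0,0]: t=0:+1/720 = 1/720; (3j)²=8/165 [(2 3 5; -1 -2 3)], sign=+1
B: triangle coeff Δ(2,3,5) = 1/2310; Σ_t [0,0]: t=0:+1/4320 = 1/4320; (3j)²=2/55 [(2 3 5; -1 -3 4)], sign=-1
I_A²/I_B² = (8/165)/(2/55) = 4/3

4/3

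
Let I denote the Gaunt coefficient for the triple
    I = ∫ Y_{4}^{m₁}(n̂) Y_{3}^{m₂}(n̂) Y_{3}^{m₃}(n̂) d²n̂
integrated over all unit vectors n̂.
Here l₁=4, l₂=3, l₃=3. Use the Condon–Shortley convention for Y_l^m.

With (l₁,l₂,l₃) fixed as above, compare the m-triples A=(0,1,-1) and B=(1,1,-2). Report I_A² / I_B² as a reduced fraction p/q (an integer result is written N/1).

1/32

Shared (l₁,l₂,l₃)=(4,3,3): N and (l;000)² cancel in I_A²/I_B².
A: Δ = 4!·4!·2!/11! = 1/34650; Racah Σ t=2..4: t=2:+1/32 t=3:−1/36 t=4:+1/1152 = 5/1152; ⇒ 3j(4 3 3; 0 1 -1)² = 1/1386, sgn +1
B: Δ = 4!·4!·2!/11! = 1/34650; Racah Σ t=2..3: t=2:+1/48 t=3:−1/144 = 1/72; ⇒ 3j(4 3 3; 1 1 -2)² = 16/693, sgn -1
I_A²/I_B² = (1/1386)/(16/693) = 1/32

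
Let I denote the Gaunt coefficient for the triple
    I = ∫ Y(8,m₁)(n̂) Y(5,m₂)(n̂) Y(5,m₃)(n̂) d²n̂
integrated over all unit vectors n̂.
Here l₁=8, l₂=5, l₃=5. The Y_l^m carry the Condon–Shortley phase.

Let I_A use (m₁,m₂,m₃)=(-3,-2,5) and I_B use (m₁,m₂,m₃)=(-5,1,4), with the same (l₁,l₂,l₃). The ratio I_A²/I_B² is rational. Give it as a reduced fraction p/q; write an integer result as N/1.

175/312

Shared (l₁,l₂,l₃)=(8,5,5): N and (l;000)² cancel in I_A²/I_B².
A: Δ = 8!·8!·2!/19! = 1/37413090; Racah Σ t=3..3: t=3:−1/58060800 = -1/58060800; ⇒ 3j(8 5 5; -3 -2 5)² = 35/8398, sgn -1
B: Δ = 8!·8!·2!/19! = 1/37413090; Racah Σ t=5..6: t=5:−1/29030400 t=6:+1/14515200 = 1/29030400; ⇒ 3j(8 5 5; -5 1 4)² = 12/1615, sgn -1
I_A²/I_B² = (35/8398)/(12/1615) = 175/312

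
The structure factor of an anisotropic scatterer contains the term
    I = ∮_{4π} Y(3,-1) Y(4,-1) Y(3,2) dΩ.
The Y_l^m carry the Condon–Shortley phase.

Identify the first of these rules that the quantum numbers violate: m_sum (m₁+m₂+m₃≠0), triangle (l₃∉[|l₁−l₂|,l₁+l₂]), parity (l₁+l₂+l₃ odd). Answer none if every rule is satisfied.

azimuthal sum: -1 − 1 + 2 = 0  ✓
1 ≤ 3 ≤ 7 (triangle on l)  ✓
L = 3 + 4 + 3 = 10 (even)  ✓

none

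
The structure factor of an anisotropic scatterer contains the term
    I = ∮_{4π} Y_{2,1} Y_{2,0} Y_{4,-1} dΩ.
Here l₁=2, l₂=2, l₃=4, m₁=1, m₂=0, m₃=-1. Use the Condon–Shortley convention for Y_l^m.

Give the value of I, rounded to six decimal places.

-0.220728

m-sum 0 ✓  L=8 even ✓  0≤4≤4 ✓
Π(2lᵢ+1) = 5×5×9 = 225
triangle coeff Δ(2,2,4) = 1/630
Σ_t [0,0]: t=0:+1/16 = 1/16
(3j)²=2/35 [(2 2 4; 0 0 0)], sign=+1
Σ_t [0,0]: t=0:+1/24 = 1/24
(3j)²=1/21 [(2 2 4; 1 0 -1)], sign=-1
⇒ 4πI² = 30/49
I = (-1)√(30/49/(4π)) = -0.22072812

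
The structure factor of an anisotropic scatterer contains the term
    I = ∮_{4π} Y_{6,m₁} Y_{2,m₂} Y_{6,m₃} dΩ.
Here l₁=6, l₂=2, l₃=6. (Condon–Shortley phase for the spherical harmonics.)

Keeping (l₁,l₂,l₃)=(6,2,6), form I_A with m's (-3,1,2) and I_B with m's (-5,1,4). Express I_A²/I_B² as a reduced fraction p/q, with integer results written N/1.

50/99

l's match ⇒ only the (l;m) 3-j factors differ between A and B.
A: triangle coeff Δ(6,2,6) = 1/90090; Σ_t [1,2]: t=1:−1/161280 t=2:+1/60480 = 1/96768; (3j)²=15/1001 [(6 2 6; -3 1 2)], sign=+1
B: triangle coeff Δ(6,2,6) = 1/90090; Σ_t [1,2]: t=1:−1/7257600 t=2:+1/725760 = 1/806400; (3j)²=27/910 [(6 2 6; -5 1 4)], sign=+1
I_A²/I_B² = (15/1001)/(27/910) = 50/99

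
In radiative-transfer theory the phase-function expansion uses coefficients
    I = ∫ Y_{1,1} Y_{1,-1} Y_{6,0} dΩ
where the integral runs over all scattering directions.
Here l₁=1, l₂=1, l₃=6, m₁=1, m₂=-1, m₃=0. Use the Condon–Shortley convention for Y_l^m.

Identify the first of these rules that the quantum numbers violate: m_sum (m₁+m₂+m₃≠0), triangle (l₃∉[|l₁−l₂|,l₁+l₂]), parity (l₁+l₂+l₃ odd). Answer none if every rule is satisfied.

m₁+m₂+m₃ = 1 − 1 + 0 = 0  ✓
triangle: |1−1|=0 ≤ l₃=6 ≤ 1+1=2  ✗
parity: l₁+l₂+l₃ = 8 is even

triangle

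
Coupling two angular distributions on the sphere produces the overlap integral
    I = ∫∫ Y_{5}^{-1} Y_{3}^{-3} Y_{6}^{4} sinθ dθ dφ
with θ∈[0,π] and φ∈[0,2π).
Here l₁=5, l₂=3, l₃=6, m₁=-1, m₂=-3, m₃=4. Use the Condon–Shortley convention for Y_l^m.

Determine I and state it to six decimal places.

Rules hold: Σm=0, L=14 even, 2≤6≤8.
N = 11·7·13 = 1001
Δ = 2!·8!·4!/15! = 1/675675
Racah Σ t=0..2: t=0:+1/8640 t=1:−1/2304 t=2:+1/8640 = -7/34560
⇒ 3j(5 3 6; 0 0 0)² = 7/429, sgn -1
Racah Σ t=0..0: t=0:+1/69120 = 1/69120
⇒ 3j(5 3 6; -1 -3 4)² = 4/143, sgn +1
4πI² = N·(3j₀)²·(3jₘ)² = 196/429
I = -1·√(0.456876/4π) = -0.19067531

-0.190675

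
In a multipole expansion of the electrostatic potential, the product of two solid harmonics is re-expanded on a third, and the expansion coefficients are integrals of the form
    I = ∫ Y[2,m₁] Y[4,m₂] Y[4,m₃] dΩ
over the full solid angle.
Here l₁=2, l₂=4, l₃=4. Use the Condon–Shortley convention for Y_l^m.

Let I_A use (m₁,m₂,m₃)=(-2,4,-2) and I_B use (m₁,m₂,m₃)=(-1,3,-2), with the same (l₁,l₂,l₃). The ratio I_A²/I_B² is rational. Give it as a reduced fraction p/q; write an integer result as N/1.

8/25

Shared (l₁,l₂,l₃)=(2,4,4): N and (l;000)² cancel in I_A²/I_B².
A: Δ = 2!·2!·6!/11! = 1/13860; Racah Σ t=2..2: t=2:+1/2880 = 1/2880; ⇒ 3j(2 4 4; -2 4 -2)² = 2/165, sgn +1
B: Δ = 2!·2!·6!/11! = 1/13860; Racah Σ t=1..2: t=1:−1/1440 t=2:+1/240 = 1/288; ⇒ 3j(2 4 4; -1 3 -2)² = 5/132, sgn +1
I_A²/I_B² = (2/165)/(5/132) = 8/25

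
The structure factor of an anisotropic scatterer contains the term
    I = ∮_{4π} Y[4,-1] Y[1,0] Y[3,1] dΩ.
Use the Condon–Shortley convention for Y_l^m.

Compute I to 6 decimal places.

Checks pass: Σm=0; 8 even; l₃=3∈[3,5].
(2·4+1)(2·1+1)(2·3+1) = 189
Δ: 2! 6! 0! / 9! → 1/252
sum: t=1:−1/36 = -1/36
3j²(4 1 3; 0 0 0) = Δ·Π!·Σ² = 4/63  (sign +1)
sum: t=1:−1/48 = -1/48
3j²(4 1 3; -1 0 1) = Δ·Π!·Σ² = 5/84  (sign -1)
combine: 4πI² = 189·4/63·5/84 = 5/7
take √, sign -1: I = -0.23841361

-0.238414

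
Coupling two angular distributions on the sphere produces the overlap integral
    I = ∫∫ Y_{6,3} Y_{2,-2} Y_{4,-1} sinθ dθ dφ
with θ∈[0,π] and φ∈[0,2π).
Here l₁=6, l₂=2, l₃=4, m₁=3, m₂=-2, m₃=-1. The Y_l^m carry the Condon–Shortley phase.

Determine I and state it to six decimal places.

-0.178526

Rules hold: Σm=0, L=12 even, 4≤4≤8.
N = 13·5·9 = 585
Δ = 4!·8!·0!/13! = 1/6435
Racah Σ t=2..2: t=2:+1/2304 = 1/2304
⇒ 3j(6 2 4; 0 0 0)² = 5/143, sgn +1
Racah Σ t=0..0: t=0:+1/17280 = 1/17280
⇒ 3j(6 2 4; 3 -2 -1)² = 14/715, sgn -1
4πI² = N·(3j₀)²·(3jₘ)² = 630/1573
I = -1·√(0.400509/4π) = -0.17852580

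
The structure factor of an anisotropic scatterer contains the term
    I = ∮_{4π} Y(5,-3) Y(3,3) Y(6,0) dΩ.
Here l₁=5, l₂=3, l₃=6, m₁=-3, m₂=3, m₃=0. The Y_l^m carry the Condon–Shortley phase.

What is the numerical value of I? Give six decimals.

-0.110086

Rules hold: Σm=0, L=14 even, 2≤6≤8.
N = 11·7·13 = 1001
Δ = 2!·8!·4!/15! = 1/675675
Racah Σ t=0..2: t=0:+1/8640 t=1:−1/2304 t=2:+1/8640 = -7/34560
⇒ 3j(5 3 6; 0 0 0)² = 7/429, sgn -1
Racah Σ t=2..2: t=2:+1/69120 = 1/69120
⇒ 3j(5 3 6; -3 3 0)² = 4/429, sgn +1
4πI² = N·(3j₀)²·(3jₘ)² = 196/1287
I = -1·√(0.152292/4π) = -0.11008644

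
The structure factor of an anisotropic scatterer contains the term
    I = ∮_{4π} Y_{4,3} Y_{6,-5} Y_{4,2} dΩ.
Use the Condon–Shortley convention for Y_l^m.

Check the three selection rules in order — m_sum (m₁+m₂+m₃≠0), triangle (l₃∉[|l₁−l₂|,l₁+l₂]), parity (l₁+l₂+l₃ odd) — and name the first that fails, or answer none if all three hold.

Σmᵢ = 0  ✓
l₃∈[|l₁−l₂|,l₁+l₂]=[2,10], have l₃=4  ✓
Σlᵢ = 14 ⇒ even  ✓

none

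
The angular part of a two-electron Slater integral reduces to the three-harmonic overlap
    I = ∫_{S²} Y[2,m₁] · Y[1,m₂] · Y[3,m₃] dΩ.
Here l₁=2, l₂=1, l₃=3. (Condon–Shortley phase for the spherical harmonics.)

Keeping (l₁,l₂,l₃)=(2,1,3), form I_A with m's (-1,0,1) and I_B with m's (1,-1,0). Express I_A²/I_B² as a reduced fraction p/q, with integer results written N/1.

8/3

Shared (l₁,l₂,l₃)=(2,1,3): N and (l;000)² cancel in I_A²/I_B².
A: Δ = 0!·4!·2!/7! = 1/105; Racah Σ t=0..0: t=0:+1/6 = 1/6; ⇒ 3j(2 1 3; -1 0 1)² = 8/105, sgn +1
B: Δ = 0!·4!·2!/7! = 1/105; Racah Σ t=0..0: t=0:+1/12 = 1/12; ⇒ 3j(2 1 3; 1 -1 0)² = 1/35, sgn -1
I_A²/I_B² = (8/105)/(1/35) = 8/3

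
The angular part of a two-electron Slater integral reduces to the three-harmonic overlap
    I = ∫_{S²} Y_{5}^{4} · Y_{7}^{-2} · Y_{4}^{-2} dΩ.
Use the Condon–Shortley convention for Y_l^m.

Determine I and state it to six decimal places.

Checks pass: Σm=0; 16 even; l₃=4∈[2,12].
(2·5+1)(2·7+1)(2·4+1) = 1485
Δ: 8! 2! 6! / 17! → 1/6126120
sum: t=3:−1/69120 t=4:+1/20736 t=5:−1/69120 = 1/51840
3j²(5 7 4; 0 0 0) = Δ·Π!·Σ² = 280/21879  (sign +1)
sum: t=0:+1/4838400 t=1:−1/483840 = -1/537600
3j²(5 7 4; 4 -2 -2) = Δ·Π!·Σ² = 2187/170170  (sign -1)
combine: 4πI² = 1485·280/21879·2187/170170 = 131220/537251
take √, sign -1: I = -0.13941403

-0.139414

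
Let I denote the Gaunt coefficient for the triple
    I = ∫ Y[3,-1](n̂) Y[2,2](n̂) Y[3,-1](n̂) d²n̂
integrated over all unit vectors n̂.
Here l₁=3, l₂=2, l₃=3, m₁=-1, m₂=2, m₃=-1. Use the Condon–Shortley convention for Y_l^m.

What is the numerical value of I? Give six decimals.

m-sum 0 ✓  L=8 even ✓  1≤3≤5 ✓
Π(2lᵢ+1) = 7×5×7 = 245
triangle coeff Δ(3,2,3) = 1/3780
Σ_t [0,2]: t=0:+1/24 t=1:−1/4 t=2:+1/24 = -1/6
(3j)²=4/105 [(3 2 3; 0 0 0)], sign=+1
Σ_t [2,2]: t=2:+1/16 = 1/16
(3j)²=2/35 [(3 2 3; -1 2 -1)], sign=+1
⇒ 4πI² = 8/15
I = (+1)√(8/15/(4π)) = 0.20601291

0.206013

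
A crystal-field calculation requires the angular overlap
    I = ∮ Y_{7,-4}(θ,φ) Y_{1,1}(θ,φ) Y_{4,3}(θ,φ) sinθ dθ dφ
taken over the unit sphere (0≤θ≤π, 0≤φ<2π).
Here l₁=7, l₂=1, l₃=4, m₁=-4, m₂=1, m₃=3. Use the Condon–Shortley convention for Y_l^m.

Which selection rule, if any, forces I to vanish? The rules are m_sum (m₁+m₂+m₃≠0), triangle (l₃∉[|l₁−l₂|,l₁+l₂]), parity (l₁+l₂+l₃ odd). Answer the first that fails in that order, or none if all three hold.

m₁+m₂+m₃ = -4 + 1 + 3 = 0  ✓
triangle: |7−1|=6 ≤ l₃=4 ≤ 7+1=8  ✗
parity: l₁+l₂+l₃ = 12 is even

triangle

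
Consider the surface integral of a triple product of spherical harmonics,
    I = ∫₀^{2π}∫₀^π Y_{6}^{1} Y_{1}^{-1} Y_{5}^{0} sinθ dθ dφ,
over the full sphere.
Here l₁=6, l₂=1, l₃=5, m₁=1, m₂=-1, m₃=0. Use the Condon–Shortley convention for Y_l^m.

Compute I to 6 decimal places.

Rules hold: Σm=0, L=12 even, 5≤5≤7.
N = 13·3·11 = 429
Δ = 2!·10!·0!/13! = 1/858
Racah Σ t=1..1: t=1:−1/14400 = -1/14400
⇒ 3j(6 1 5; 0 0 0)² = 6/143, sgn +1
Racah Σ t=0..0: t=0:+1/28800 = 1/28800
⇒ 3j(6 1 5; 1 -1 0)² = 7/286, sgn -1
4πI² = N·(3j₀)²·(3jₘ)² = 63/143
I = -1·√(0.440559/4π) = -0.18723944

-0.187239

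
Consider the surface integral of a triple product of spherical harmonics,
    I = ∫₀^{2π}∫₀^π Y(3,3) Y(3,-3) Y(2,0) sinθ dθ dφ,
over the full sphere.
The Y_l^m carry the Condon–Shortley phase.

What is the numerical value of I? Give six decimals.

m-sum 0 ✓  L=8 even ✓  0≤2≤6 ✓
Π(2lᵢ+1) = 7×7×5 = 245
triangle coeff Δ(3,3,2) = 1/3780
Σ_t [1,3]: t=1:−1/24 t=2:+1/4 t=3:−1/24 = 1/6
(3j)²=4/105 [(3 3 2; 0 0 0)], sign=+1
Σ_t [0,0]: t=0:+1/96 = 1/96
(3j)²=5/84 [(3 3 2; 3 -3 0)], sign=+1
⇒ 4πI² = 5/9
I = (+1)√(5/9/(4π)) = 0.21026104

0.210261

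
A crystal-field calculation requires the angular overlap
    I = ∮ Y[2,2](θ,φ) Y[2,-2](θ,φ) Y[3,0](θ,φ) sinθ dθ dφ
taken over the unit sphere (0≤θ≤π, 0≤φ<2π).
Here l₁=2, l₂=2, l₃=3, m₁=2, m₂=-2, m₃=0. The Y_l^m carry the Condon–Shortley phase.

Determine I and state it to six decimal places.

0.000000

Σlᵢ=7 odd — θ-integrand is odd under cosθ→−cosθ; I=0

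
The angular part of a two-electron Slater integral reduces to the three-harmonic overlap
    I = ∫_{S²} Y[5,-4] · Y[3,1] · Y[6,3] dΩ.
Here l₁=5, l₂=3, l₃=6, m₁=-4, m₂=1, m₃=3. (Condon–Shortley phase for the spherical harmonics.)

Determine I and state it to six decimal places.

0.176531

Rules hold: Σm=0, L=14 even, 2≤6≤8.
N = 11·7·13 = 1001
Δ = 2!·8!·4!/15! = 1/675675
Racah Σ t=0..2: t=0:+1/8640 t=1:−1/2304 t=2:+1/8640 = -7/34560
⇒ 3j(5 3 6; 0 0 0)² = 7/429, sgn -1
Racah Σ t=1..2: t=1:−1/241920 t=2:+1/40320 = 1/48384
⇒ 3j(5 3 6; -4 1 3)² = 24/1001, sgn -1
4πI² = N·(3j₀)²·(3jₘ)² = 56/143
I = +1·√(0.391608/4π) = 0.17653103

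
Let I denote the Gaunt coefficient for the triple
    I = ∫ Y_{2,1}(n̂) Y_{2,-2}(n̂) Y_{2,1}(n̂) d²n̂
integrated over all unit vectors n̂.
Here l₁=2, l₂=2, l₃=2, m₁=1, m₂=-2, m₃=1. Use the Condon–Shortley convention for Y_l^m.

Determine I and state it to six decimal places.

Rules hold: Σm=0, L=6 even, 0≤2≤4.
N = 5·5·5 = 125
Δ = 2!·2!·2!/7! = 1/630
Racah Σ t=0..2: t=0:+1/8 t=1:−1/1 t=2:+1/8 = -3/4
⇒ 3j(2 2 2; 0 0 0)² = 2/35, sgn -1
Racah Σ t=0..0: t=0:+1/4 = 1/4
⇒ 3j(2 2 2; 1 -2 1)² = 3/35, sgn -1
4πI² = N·(3j₀)²·(3jₘ)² = 30/49
I = +1·√(0.612245/4π) = 0.22072812

0.220728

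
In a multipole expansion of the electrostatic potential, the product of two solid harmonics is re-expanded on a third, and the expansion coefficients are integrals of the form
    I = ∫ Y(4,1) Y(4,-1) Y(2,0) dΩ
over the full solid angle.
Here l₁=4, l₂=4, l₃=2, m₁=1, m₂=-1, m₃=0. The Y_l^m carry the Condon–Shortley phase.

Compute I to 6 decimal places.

-0.139264

Checks pass: Σm=0; 10 even; l₃=2∈[0,8].
(2·4+1)(2·4+1)(2·2+1) = 405
Δ: 6! 2! 2! / 11! → 1/13860
sum: t=2:+1/192 t=3:−1/36 t=4:+1/192 = -5/288
3j²(4 4 2; 0 0 0) = Δ·Π!·Σ² = 20/693  (sign -1)
sum: t=1:−1/480 t=2:+1/48 t=3:−1/144 = 17/1440
3j²(4 4 2; 1 -1 0) = Δ·Π!·Σ² = 289/13860  (sign +1)
combine: 4πI² = 405·20/693·289/13860 = 1445/5929
take √, sign -1: I = -0.13926381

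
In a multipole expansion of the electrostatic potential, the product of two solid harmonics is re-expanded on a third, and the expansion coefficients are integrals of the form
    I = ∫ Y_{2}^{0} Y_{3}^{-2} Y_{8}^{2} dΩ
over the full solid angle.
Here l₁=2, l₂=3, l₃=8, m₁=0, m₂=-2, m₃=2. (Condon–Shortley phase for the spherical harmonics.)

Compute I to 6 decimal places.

triangle: need 1≤l₃≤5, have 8; I=0

0.000000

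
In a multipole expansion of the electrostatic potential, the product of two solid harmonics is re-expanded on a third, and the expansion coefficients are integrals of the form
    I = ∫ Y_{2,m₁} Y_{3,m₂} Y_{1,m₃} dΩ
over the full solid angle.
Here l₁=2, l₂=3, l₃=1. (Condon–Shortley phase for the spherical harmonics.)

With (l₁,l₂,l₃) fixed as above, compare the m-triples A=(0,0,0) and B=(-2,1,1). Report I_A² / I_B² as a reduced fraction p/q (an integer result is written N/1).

9/1

Same 2,3,1: normalisation and zero-m 3j drop out of the ratio.
A: Δ: 4! 0! 2! / 7! → 1/105; sum: t=2:+1/4 = 1/4; 3j²(2 3 1; 0 0 0) = Δ·Π!·Σ² = 3/35  (sign -1)
B: Δ: 4! 0! 2! / 7! → 1/105; sum: t=4:+1/48 = 1/48; 3j²(2 3 1; -2 1 1) = Δ·Π!·Σ² = 1/105  (sign +1)
I_A²/I_B² = (3/35)/(1/105) = 9/1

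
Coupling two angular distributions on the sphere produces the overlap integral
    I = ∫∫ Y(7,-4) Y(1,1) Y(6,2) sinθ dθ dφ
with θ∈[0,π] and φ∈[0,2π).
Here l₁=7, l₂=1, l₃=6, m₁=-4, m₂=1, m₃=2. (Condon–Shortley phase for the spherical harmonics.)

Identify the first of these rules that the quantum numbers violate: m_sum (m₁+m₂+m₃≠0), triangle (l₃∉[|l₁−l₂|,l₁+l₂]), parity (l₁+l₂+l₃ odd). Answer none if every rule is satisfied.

m_sum

Σmᵢ = -1  ✗
l₃∈[|l₁−l₂|,l₁+l₂]=[6,8], have l₃=6
Σlᵢ = 14 ⇒ even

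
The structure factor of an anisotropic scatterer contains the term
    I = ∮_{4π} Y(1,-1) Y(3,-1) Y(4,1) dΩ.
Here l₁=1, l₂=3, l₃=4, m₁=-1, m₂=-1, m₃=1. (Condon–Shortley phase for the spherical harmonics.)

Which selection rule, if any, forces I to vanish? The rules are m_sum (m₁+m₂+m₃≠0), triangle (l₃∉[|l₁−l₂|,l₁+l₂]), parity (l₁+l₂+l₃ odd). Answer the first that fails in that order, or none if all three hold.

azimuthal sum: -1 − 1 + 1 = -1  ✗
2 ≤ 4 ≤ 4 (triangle on l)
L = 1 + 3 + 4 = 8 (even)

m_sum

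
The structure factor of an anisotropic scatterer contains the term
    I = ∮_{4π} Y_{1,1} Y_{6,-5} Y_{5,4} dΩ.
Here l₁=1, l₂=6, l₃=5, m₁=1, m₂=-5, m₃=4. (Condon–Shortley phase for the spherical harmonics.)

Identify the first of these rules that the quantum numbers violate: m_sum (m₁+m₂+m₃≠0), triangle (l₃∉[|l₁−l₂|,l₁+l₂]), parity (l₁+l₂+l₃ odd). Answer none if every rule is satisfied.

Σmᵢ = 0  ✓
l₃∈[|l₁−l₂|,l₁+l₂]=[5,7], have l₃=5  ✓
Σlᵢ = 12 ⇒ even  ✓

none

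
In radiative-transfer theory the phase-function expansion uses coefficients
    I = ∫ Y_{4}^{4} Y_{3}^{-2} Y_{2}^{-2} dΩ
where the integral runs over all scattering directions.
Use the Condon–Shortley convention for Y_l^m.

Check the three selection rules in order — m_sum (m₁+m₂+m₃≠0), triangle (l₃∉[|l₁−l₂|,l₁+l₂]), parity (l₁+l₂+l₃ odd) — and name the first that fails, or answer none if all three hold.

azimuthal sum: 4 − 2 − 2 = 0  ✓
1 ≤ 2 ≤ 7 (triangle on l)  ✓
L = 4 + 3 + 2 = 9 (odd)  ✗

parity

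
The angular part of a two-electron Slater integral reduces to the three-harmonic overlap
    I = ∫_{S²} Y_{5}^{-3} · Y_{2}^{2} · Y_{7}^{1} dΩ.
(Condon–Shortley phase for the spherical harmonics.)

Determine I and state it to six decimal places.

-0.043890

Rules hold: Σm=0, L=14 even, 3≤7≤7.
N = 11·5·15 = 825
Δ = 0!·10!·4!/15! = 1/15015
Racah Σ t=0..0: t=0:+1/57600 = 1/57600
⇒ 3j(5 2 7; 0 0 0)² = 21/715, sgn -1
Racah Σ t=0..0: t=0:+1/1935360 = 1/1935360
⇒ 3j(5 2 7; -3 2 1)² = 1/1001, sgn +1
4πI² = N·(3j₀)²·(3jₘ)² = 45/1859
I = -1·√(0.0242066/4π) = -0.04388960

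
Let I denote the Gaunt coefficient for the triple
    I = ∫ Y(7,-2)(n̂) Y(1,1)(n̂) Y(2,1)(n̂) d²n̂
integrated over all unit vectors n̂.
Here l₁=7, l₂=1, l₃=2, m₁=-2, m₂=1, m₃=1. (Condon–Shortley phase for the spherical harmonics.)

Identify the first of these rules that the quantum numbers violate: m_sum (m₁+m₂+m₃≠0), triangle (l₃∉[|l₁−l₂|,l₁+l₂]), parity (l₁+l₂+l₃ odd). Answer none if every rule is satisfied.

triangle

Σmᵢ = 0  ✓
l₃∈[|l₁−l₂|,l₁+l₂]=[6,8], have l₃=2  ✗
Σlᵢ = 10 ⇒ even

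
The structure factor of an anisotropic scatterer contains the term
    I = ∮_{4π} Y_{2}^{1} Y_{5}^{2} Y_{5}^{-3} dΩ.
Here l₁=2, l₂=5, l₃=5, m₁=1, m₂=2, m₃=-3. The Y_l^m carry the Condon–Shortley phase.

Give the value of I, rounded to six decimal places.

-0.161739

Rules hold: Σm=0, L=12 even, 3≤5≤7.
N = 5·11·11 = 605
Δ = 2!·2!·8!/13! = 1/38610
Racah Σ t=0..2: t=0:+1/2880 t=1:−1/576 t=2:+1/2880 = -1/960
⇒ 3j(2 5 5; 0 0 0)² = 10/429, sgn +1
Racah Σ t=0..1: t=0:+1/10080 t=1:−1/2880 = -1/4032
⇒ 3j(2 5 5; 1 2 -3)² = 10/429, sgn -1
4πI² = N·(3j₀)²·(3jₘ)² = 500/1521
I = -1·√(0.328731/4π) = -0.16173926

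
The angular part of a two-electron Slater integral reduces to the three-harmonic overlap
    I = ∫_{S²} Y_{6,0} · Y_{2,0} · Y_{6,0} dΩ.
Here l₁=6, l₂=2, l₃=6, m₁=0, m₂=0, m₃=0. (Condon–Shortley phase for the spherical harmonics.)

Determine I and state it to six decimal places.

0.160563

Checks pass: Σm=0; 14 even; l₃=6∈[4,8].
(2·6+1)(2·2+1)(2·6+1) = 845
Δ: 2! 10! 2! / 15! → 1/90090
sum: t=0:+1/69120 t=1:−1/14400 t=2:+1/69120 = -7/172800
3j²(6 2 6; 0 0 0) = Δ·Π!·Σ² = 14/715  (sign -1)
(m-triple is (0,0,0) — same symbol as above.)
combine: 4πI² = 845·14/715·14/715 = 196/605
take √, sign +1: I = 0.16056298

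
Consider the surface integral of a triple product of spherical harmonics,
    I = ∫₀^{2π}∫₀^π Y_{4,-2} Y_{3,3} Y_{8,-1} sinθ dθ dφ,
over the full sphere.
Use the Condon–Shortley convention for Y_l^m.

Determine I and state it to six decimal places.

0.000000

triangle: need 1≤l₃≤7, have 8; I=0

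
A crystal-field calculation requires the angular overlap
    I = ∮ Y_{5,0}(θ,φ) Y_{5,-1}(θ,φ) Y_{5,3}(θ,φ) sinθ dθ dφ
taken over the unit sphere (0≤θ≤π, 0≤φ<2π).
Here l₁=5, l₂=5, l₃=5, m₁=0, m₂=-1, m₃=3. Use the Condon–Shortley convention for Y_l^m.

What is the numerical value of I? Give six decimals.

Σmᵢ = 2 ≠ 0, so the φ-integral vanishes; I = 0

0.000000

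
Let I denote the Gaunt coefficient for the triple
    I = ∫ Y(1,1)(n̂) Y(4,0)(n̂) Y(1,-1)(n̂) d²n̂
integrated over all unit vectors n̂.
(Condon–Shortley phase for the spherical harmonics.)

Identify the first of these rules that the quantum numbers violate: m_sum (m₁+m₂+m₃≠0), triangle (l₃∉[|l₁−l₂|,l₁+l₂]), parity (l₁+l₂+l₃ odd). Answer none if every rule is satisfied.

m₁+m₂+m₃ = 1 + 0 − 1 = 0  ✓
triangle: |1−4|=3 ≤ l₃=1 ≤ 1+4=5  ✗
parity: l₁+l₂+l₃ = 6 is even

triangle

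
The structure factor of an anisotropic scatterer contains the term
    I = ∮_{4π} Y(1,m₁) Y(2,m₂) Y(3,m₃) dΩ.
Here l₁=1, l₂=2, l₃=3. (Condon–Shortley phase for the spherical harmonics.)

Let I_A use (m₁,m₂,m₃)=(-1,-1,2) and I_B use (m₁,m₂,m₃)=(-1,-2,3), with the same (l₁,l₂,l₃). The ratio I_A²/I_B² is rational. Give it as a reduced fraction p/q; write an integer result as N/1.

Shared (l₁,l₂,l₃)=(1,2,3): N and (l;000)² cancel in I_A²/I_B².
A: Δ = 0!·2!·4!/7! = 1/105; Racah Σ t=0..0: t=0:+1/12 = 1/12; ⇒ 3j(1 2 3; -1 -1 2)² = 2/21, sgn -1
B: Δ = 0!·2!·4!/7! = 1/105; Racah Σ t=0..0: t=0:+1/48 = 1/48; ⇒ 3j(1 2 3; -1 -2 3)² = 1/7, sgn +1
I_A²/I_B² = (2/21)/(1/7) = 2/3

2/3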